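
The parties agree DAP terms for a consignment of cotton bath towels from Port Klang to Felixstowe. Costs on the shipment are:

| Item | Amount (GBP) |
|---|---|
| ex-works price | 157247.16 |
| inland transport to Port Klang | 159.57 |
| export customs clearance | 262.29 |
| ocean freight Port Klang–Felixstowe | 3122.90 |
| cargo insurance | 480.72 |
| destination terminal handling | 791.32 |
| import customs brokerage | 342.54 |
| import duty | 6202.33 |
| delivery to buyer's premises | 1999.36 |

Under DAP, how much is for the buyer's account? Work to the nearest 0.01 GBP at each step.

DAP: the seller bears all costs to the named destination except import duty and clearance.
Seller's account: goods 157247.16 + inland to port 159.57 + export clearance 262.29 + freight 3122.90 + insurance 480.72 + destination terminal 791.32 + delivery 1999.36 = 164063.32
Buyer's account: brokerage 342.54 + duty 6202.33 = 6544.87

Buyer's account: GBP 6544.87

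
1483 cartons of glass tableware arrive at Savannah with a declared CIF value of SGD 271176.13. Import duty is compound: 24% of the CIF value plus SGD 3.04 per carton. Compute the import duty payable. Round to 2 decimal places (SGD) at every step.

Ad valorem component: 271176.13 × 24% = 65082.27
Specific component: 1483 × 3.04 = 4508.32
Import duty = 65082.27 + 4508.32 = 69590.59

Import duty: SGD 69590.59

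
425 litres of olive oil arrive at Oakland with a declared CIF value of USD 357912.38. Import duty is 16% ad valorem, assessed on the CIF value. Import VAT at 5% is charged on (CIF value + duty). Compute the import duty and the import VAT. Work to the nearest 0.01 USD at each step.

Import duty: USD 57265.98; import VAT: USD 20758.92

Import duty = 357912.38 × 16% = 57265.98
VAT base = CIF + duty = 357912.38 + 57265.98 = 415178.36
Import VAT = 415178.36 × 5% = 20758.92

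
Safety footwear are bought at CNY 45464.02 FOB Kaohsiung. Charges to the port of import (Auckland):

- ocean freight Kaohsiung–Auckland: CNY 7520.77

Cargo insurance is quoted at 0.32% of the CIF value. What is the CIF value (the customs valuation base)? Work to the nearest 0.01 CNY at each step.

CIF value: CNY 53154.89

Let C be the CIF value. C = FOB price + freight + 0.32% × C
C − 0.32% × C = 45464.02 + 7520.77
0.9968 × C = 52984.79
C = 52984.79 / 0.9968 = 53154.89
Insurance premium = 0.32% × 53154.89 = 170.10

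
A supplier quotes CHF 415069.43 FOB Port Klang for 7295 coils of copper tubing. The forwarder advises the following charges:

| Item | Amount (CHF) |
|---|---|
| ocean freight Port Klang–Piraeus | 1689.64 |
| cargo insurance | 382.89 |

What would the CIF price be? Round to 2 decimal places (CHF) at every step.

From FOB to CIF, the seller additionally bears: freight, insurance.
CIF price = 415069.43 + 1689.64 + 382.89 = 417141.96

CIF price: CHF 417141.96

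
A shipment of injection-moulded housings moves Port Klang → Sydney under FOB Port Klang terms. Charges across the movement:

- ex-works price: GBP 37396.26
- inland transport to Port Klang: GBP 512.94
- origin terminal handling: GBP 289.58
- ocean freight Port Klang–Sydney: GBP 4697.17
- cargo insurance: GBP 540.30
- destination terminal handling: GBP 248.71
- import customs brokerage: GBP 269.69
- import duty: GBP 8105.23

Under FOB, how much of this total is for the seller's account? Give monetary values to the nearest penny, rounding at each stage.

Seller's account: GBP 38198.78

FOB: the seller bears costs until goods are on board at the origin port; the buyer bears freight, insurance and all costs thereafter.
Seller's account: goods 37396.26 + inland to port 512.94 + origin terminal 289.58 = 38198.78
Buyer's account: freight 4697.17 + insurance 540.30 + destination terminal 248.71 + brokerage 269.69 + duty 8105.23 = 13861.10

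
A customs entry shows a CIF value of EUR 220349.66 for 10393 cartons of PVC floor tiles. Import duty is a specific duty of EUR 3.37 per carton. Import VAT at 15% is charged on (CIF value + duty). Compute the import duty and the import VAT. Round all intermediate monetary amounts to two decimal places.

Import duty: EUR 35024.41; import VAT: EUR 38306.11

Import duty = 10393 × 3.37 = 35024.41
VAT base = CIF + duty = 220349.66 + 35024.41 = 255374.07
Import VAT = 255374.07 × 15% = 38306.11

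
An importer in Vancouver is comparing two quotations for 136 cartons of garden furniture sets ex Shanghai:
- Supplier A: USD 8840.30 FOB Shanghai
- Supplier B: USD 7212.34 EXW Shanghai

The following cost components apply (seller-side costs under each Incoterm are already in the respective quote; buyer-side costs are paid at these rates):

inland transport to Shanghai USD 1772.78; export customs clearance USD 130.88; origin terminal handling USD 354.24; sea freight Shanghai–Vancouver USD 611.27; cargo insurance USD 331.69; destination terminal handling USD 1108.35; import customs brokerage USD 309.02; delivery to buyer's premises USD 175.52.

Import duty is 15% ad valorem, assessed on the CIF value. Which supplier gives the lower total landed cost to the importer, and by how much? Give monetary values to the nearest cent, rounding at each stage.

Supplier A (FOB):
CIF value = FOB price + freight + insurance = 8840.30 + 611.27 + 331.69 = 9783.26
Import duty = 9783.26 × 15% = 1467.49
Buyer bears (A): 611.27 + 331.69 + 1108.35 + 309.02 + 175.52 = 2535.85
Landed cost (A) = invoice 8840.30 + 2535.85 + duty 1467.49 = 12843.64
Supplier B (EXW):
CIF value = EXW price + inland to port + export clearance + origin terminal + freight + insurance = 7212.34 + 1772.78 + 130.88 + 354.24 + 611.27 + 331.69 = 10413.20
Import duty = 10413.20 × 15% = 1561.98
Buyer bears (B): 1772.78 + 130.88 + 354.24 + 611.27 + 331.69 + 1108.35 + 309.02 + 175.52 = 4793.75
Landed cost (B) = invoice 7212.34 + 4793.75 + duty 1561.98 = 13568.07
Difference = |12843.64 − 13568.07| = 724.43

Supplier A is cheaper by USD 724.43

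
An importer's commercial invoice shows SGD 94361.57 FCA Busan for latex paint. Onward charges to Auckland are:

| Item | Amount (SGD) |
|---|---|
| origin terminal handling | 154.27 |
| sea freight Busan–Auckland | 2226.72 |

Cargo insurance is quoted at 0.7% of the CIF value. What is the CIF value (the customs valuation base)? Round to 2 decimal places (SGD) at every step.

Let C be the CIF value. C = FCA price + pre-shipment costs + freight + 0.7% × C
C − 0.7% × C = 94361.57 + 154.27 + 2226.72
0.993 × C = 96742.56
C = 96742.56 / 0.993 = 97424.53
Insurance premium = 0.7% × 97424.53 = 681.97

CIF value: SGD 97424.53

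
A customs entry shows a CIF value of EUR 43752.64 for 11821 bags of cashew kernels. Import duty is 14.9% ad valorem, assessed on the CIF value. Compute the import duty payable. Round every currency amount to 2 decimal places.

Import duty: EUR 6519.14

Import duty = 43752.64 × 14.9% = 6519.14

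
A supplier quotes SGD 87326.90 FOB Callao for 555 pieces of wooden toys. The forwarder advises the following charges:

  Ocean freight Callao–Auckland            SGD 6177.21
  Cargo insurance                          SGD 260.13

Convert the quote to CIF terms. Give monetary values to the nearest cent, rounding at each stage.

From FOB to CIF, the seller additionally bears: freight, insurance.
CIF price = 87326.90 + 6177.21 + 260.13 = 93764.24

CIF price: SGD 93764.24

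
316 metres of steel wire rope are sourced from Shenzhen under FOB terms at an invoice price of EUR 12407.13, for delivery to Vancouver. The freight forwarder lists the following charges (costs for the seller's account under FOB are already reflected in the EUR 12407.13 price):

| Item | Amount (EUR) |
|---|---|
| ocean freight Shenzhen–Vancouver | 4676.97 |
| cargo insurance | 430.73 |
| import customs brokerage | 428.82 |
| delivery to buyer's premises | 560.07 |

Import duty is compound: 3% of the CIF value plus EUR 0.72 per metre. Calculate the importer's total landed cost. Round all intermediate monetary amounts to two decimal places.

Total landed cost: EUR 19256.68

FOB: the seller bears costs until goods are on board at the origin port; the buyer bears freight, insurance and all costs thereafter.
CIF value = FOB price + freight + insurance = 12407.13 + 4676.97 + 430.73 = 17514.83
Ad valorem component: 17514.83 × 3% = 525.44
Specific component: 316 × 0.72 = 227.52
Import duty = 525.44 + 227.52 = 752.96
Buyer bears: freight 4676.97 + insurance 430.73 + brokerage 428.82 + delivery 560.07 + duty 752.96 = 6849.55
Landed cost = invoice 12407.13 + 6849.55 = 19256.68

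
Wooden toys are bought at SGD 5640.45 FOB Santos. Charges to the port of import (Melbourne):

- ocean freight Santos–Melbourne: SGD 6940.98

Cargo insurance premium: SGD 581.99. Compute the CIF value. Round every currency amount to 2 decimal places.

CIF value: SGD 13163.42

CIF = FOB price + freight + insurance
CIF = 5640.45 + 6940.98 + 581.99 = 13163.42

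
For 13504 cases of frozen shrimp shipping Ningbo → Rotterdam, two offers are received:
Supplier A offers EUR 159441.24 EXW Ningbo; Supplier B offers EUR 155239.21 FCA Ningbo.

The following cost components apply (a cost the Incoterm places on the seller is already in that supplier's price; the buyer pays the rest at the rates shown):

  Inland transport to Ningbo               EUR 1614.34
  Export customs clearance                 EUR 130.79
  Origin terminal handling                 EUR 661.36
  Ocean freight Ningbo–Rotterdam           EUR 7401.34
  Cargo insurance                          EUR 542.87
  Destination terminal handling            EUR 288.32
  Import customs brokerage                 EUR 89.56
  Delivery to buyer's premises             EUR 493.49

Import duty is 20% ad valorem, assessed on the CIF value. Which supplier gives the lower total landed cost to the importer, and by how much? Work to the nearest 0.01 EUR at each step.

Supplier B is cheaper by EUR 7136.59

Supplier A (EXW):
CIF value = EXW price + inland to port + export clearance + origin terminal + freight + insurance = 159441.24 + 1614.34 + 130.79 + 661.36 + 7401.34 + 542.87 = 169791.94
Import duty = 169791.94 × 20% = 33958.39
Buyer bears (A): 1614.34 + 130.79 + 661.36 + 7401.34 + 542.87 + 288.32 + 89.56 + 493.49 = 11222.07
Landed cost (A) = invoice 159441.24 + 11222.07 + duty 33958.39 = 204621.70
Supplier B (FCA):
CIF value = FCA price + origin terminal + freight + insurance = 155239.21 + 661.36 + 7401.34 + 542.87 = 163844.78
Import duty = 163844.78 × 20% = 32768.96
Buyer bears (B): 661.36 + 7401.34 + 542.87 + 288.32 + 89.56 + 493.49 = 9476.94
Landed cost (B) = invoice 155239.21 + 9476.94 + duty 32768.96 = 197485.11
Difference = |204621.70 − 197485.11| = 7136.59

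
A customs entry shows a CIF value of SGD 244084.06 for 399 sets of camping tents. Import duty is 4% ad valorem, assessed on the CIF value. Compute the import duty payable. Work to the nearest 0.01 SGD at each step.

Import duty = 244084.06 × 4% = 9763.36

Import duty: SGD 9763.36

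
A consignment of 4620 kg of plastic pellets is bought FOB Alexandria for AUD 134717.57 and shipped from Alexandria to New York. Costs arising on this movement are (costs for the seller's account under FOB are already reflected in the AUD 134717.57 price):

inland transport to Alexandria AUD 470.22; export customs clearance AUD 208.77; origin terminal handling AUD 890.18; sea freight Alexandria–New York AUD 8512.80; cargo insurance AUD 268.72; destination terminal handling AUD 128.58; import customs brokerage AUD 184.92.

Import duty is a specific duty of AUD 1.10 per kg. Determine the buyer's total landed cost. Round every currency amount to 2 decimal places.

Total landed cost: AUD 148894.59

FOB: the seller bears costs until goods are on board at the origin port; the buyer bears freight, insurance and all costs thereafter.
Already in the invoice (seller's account under FOB): inland to port, export clearance, origin terminal — exclude.
CIF value = FOB price + freight + insurance = 134717.57 + 8512.80 + 268.72 = 143499.09
Import duty = 4620 × 1.10 = 5082.00
Buyer bears: freight 8512.80 + insurance 268.72 + destination terminal 128.58 + brokerage 184.92 + duty 5082.00 = 14177.02
Landed cost = invoice 134717.57 + 14177.02 = 148894.59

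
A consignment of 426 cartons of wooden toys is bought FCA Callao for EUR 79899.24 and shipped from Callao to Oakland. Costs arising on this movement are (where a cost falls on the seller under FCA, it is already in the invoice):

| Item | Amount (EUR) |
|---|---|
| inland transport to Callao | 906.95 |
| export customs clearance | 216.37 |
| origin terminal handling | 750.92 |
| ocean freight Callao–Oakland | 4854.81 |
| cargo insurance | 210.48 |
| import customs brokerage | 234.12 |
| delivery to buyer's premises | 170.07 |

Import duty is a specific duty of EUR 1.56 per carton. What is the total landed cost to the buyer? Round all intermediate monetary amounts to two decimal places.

FCA: the seller delivers export-cleared goods to the carrier; the buyer bears costs from that point.
Already in the invoice (seller's account under FCA): inland to port, export clearance — exclude.
CIF value = FCA price + origin terminal + freight + insurance = 79899.24 + 750.92 + 4854.81 + 210.48 = 85715.45
Import duty = 426 × 1.56 = 664.56
Buyer bears: origin terminal 750.92 + freight 4854.81 + insurance 210.48 + brokerage 234.12 + delivery 170.07 + duty 664.56 = 6884.96
Landed cost = invoice 79899.24 + 6884.96 = 86784.20

Total landed cost: EUR 86784.20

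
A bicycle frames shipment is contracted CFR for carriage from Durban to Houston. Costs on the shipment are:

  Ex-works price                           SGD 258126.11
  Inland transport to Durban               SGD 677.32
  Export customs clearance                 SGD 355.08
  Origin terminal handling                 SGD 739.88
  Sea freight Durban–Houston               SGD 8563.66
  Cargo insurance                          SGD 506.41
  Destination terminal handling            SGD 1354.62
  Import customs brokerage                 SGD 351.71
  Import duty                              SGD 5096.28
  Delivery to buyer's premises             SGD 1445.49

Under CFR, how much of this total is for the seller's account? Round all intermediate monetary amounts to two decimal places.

CFR: the seller pays costs through ocean freight to the destination port, but not insurance.
Seller's account: goods 258126.11 + inland to port 677.32 + export clearance 355.08 + origin terminal 739.88 + freight 8563.66 = 268462.05
Buyer's account: insurance 506.41 + destination terminal 1354.62 + brokerage 351.71 + duty 5096.28 + delivery 1445.49 = 8754.51

Seller's account: SGD 268462.05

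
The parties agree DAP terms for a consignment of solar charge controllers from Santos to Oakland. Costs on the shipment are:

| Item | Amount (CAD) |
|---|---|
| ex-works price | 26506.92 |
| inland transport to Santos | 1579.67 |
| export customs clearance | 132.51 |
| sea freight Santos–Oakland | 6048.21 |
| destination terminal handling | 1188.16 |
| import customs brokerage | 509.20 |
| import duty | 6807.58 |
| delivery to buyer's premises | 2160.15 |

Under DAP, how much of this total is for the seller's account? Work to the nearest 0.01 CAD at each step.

Seller's account: CAD 37615.62

DAP: the seller bears all costs to the named destination except import duty and clearance.
Seller's account: goods 26506.92 + inland to port 1579.67 + export clearance 132.51 + freight 6048.21 + destination terminal 1188.16 + delivery 2160.15 = 37615.62
Buyer's account: brokerage 509.20 + duty 6807.58 = 7316.78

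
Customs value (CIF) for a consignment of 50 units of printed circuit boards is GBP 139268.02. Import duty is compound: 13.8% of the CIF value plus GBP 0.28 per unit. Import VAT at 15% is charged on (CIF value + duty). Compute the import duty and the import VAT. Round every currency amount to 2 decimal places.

Import duty: GBP 19232.99; import VAT: GBP 23775.15

Ad valorem component: 139268.02 × 13.8% = 19218.99
Specific component: 50 × 0.28 = 14.00
Import duty = 19218.99 + 14.00 = 19232.99
VAT base = CIF + duty = 139268.02 + 19232.99 = 158501.01
Import VAT = 158501.01 × 15% = 23775.15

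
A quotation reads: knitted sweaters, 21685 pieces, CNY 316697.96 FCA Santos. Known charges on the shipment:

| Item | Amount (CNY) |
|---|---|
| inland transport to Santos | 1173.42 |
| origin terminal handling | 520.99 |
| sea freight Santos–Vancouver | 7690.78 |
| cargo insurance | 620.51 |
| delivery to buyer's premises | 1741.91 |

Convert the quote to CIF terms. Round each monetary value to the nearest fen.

CIF price: CNY 325530.24

Not relevant to the conversion: inland to port — on the seller under both FCA and CIF; already in the FCA price and stays in the CIF price. delivery — on the buyer under both terms; not part of either seller's price.
From FCA to CIF, the seller additionally bears: origin terminal, freight, insurance.
CIF price = 316697.96 + 520.99 + 7690.78 + 620.51 = 325530.24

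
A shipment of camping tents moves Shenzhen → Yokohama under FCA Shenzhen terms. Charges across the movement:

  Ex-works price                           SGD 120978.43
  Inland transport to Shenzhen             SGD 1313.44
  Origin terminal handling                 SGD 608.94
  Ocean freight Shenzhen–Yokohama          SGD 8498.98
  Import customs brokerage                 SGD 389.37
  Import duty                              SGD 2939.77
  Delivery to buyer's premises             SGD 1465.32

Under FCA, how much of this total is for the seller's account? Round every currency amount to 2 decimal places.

Seller's account: SGD 122291.87

FCA: the seller delivers export-cleared goods to the carrier; the buyer bears costs from that point.
Seller's account: goods 120978.43 + inland to port 1313.44 = 122291.87
Buyer's account: origin terminal 608.94 + freight 8498.98 + brokerage 389.37 + duty 2939.77 + delivery 1465.32 = 13902.38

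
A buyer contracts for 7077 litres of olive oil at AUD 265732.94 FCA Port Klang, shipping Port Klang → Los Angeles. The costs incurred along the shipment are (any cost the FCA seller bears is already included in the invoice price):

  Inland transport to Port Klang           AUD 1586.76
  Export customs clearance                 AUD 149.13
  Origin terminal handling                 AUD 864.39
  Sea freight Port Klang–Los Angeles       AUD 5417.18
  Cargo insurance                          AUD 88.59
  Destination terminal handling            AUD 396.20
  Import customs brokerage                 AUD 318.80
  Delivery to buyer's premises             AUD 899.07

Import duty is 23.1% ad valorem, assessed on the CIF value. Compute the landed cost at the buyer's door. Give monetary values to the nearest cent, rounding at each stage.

FCA: the seller delivers export-cleared goods to the carrier; the buyer bears costs from that point.
Already in the invoice (seller's account under FCA): inland to port, export clearance — exclude.
CIF value = FCA price + origin terminal + freight + insurance = 265732.94 + 864.39 + 5417.18 + 88.59 = 272103.10
Import duty = 272103.10 × 23.1% = 62855.82
Buyer bears: origin terminal 864.39 + freight 5417.18 + insurance 88.59 + destination terminal 396.20 + brokerage 318.80 + delivery 899.07 + duty 62855.82 = 70840.05
Landed cost = invoice 265732.94 + 70840.05 = 336572.99

Total landed cost: AUD 336572.99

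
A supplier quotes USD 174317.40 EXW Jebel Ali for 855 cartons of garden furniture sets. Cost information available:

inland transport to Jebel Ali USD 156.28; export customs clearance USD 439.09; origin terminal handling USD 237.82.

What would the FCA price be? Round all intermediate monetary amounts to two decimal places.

Not relevant to the conversion: origin terminal — on the buyer under both terms; not part of either seller's price.
From EXW to FCA, the seller additionally bears: inland to port, export clearance.
FCA price = 174317.40 + 156.28 + 439.09 = 174912.77

FCA price: USD 174912.77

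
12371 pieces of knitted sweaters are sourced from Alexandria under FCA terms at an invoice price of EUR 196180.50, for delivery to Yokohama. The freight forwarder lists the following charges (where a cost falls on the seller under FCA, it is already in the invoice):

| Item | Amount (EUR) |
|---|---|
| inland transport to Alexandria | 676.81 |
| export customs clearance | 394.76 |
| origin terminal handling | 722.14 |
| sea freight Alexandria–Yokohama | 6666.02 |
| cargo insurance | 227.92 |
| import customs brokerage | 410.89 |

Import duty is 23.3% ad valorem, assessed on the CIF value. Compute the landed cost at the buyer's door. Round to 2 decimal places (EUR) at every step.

FCA: the seller delivers export-cleared goods to the carrier; the buyer bears costs from that point.
Already in the invoice (seller's account under FCA): inland to port, export clearance — exclude.
CIF value = FCA price + origin terminal + freight + insurance = 196180.50 + 722.14 + 6666.02 + 227.92 = 203796.58
Import duty = 203796.58 × 23.3% = 47484.60
Buyer bears: origin terminal 722.14 + freight 6666.02 + insurance 227.92 + brokerage 410.89 + duty 47484.60 = 55511.57
Landed cost = invoice 196180.50 + 55511.57 = 251692.07

Total landed cost: EUR 251692.07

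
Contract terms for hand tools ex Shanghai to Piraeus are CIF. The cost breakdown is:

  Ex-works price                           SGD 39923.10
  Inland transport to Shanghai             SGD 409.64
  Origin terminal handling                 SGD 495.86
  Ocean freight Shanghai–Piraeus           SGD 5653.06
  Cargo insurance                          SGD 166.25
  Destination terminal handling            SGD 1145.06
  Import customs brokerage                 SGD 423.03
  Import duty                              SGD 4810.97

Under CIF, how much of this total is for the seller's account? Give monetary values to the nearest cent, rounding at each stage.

CIF: the seller pays costs through ocean freight and marine insurance to the destination port.
Seller's account: goods 39923.10 + inland to port 409.64 + origin terminal 495.86 + freight 5653.06 + insurance 166.25 = 46647.91
Buyer's account: destination terminal 1145.06 + brokerage 423.03 + duty 4810.97 = 6379.06

Seller's account: SGD 46647.91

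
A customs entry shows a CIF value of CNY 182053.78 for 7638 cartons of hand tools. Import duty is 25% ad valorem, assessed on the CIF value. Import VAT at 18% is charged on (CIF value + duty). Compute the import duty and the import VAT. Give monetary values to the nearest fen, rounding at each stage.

Import duty: CNY 45513.45; import VAT: CNY 40962.10

Import duty = 182053.78 × 25% = 45513.45
VAT base = CIF + duty = 182053.78 + 45513.45 = 227567.23
Import VAT = 227567.23 × 18% = 40962.10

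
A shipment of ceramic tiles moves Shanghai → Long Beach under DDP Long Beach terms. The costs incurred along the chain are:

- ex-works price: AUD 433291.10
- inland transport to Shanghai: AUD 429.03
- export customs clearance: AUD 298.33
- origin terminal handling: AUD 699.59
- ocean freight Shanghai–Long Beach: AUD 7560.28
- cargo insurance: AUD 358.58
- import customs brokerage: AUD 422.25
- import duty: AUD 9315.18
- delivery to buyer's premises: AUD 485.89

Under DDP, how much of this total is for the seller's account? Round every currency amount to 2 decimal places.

Seller's account: AUD 452860.23

DDP: the seller bears all costs including import duty.
Seller's account: goods 433291.10 + inland to port 429.03 + export clearance 298.33 + origin terminal 699.59 + freight 7560.28 + insurance 358.58 + brokerage 422.25 + duty 9315.18 + delivery 485.89 = 452860.23
Buyer's account: 0.00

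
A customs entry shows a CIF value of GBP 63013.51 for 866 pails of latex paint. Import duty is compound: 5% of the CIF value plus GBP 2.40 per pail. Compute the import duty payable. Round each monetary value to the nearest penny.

Ad valorem component: 63013.51 × 5% = 3150.68
Specific component: 866 × 2.40 = 2078.40
Import duty = 3150.68 + 2078.40 = 5229.08

Import duty: GBP 5229.08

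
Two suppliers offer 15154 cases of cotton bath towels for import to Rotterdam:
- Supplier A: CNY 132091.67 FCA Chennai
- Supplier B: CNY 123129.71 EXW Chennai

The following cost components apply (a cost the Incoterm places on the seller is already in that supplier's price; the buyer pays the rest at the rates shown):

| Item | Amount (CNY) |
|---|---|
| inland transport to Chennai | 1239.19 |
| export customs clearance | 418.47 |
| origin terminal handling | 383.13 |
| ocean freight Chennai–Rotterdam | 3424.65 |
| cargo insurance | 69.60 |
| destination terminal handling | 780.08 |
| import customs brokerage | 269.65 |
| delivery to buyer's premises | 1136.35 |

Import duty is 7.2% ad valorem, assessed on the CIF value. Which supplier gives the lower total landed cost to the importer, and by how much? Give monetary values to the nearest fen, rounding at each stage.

Supplier B is cheaper by CNY 7830.21

Supplier A (FCA):
CIF value = FCA price + origin terminal + freight + insurance = 132091.67 + 383.13 + 3424.65 + 69.60 = 135969.05
Import duty = 135969.05 × 7.2% = 9789.77
Buyer bears (A): 383.13 + 3424.65 + 69.60 + 780.08 + 269.65 + 1136.35 = 6063.46
Landed cost (A) = invoice 132091.67 + 6063.46 + duty 9789.77 = 147944.90
Supplier B (EXW):
CIF value = EXW price + inland to port + export clearance + origin terminal + freight + insurance = 123129.71 + 1239.19 + 418.47 + 383.13 + 3424.65 + 69.60 = 128664.75
Import duty = 128664.75 × 7.2% = 9263.86
Buyer bears (B): 1239.19 + 418.47 + 383.13 + 3424.65 + 69.60 + 780.08 + 269.65 + 1136.35 = 7721.12
Landed cost (B) = invoice 123129.71 + 7721.12 + duty 9263.86 = 140114.69
Difference = |147944.90 − 140114.69| = 7830.21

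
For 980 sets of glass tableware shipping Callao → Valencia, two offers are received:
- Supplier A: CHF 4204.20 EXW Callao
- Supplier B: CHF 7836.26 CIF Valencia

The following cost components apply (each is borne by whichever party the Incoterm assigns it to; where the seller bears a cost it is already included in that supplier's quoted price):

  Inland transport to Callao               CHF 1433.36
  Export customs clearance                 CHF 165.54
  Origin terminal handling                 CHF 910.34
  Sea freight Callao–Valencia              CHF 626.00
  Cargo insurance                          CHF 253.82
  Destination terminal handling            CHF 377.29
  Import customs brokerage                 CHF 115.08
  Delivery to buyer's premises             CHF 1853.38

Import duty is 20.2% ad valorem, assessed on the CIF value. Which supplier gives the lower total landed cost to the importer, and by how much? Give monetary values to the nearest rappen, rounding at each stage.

Supplier A is cheaper by CHF 292.08

Supplier A (EXW):
CIF value = EXW price + inland to port + export clearance + origin terminal + freight + insurance = 4204.20 + 1433.36 + 165.54 + 910.34 + 626.00 + 253.82 = 7593.26
Import duty = 7593.26 × 20.2% = 1533.84
Buyer bears (A): 1433.36 + 165.54 + 910.34 + 626.00 + 253.82 + 377.29 + 115.08 + 1853.38 = 5734.81
Landed cost (A) = invoice 4204.20 + 5734.81 + duty 1533.84 = 11472.85
Supplier B (CIF):
The CIF price already equals the CIF value: 7836.26
Import duty = 7836.26 × 20.2% = 1582.92
Buyer bears (B): 377.29 + 115.08 + 1853.38 = 2345.75
Landed cost (B) = invoice 7836.26 + 2345.75 + duty 1582.92 = 11764.93
Difference = |11472.85 − 11764.93| = 292.08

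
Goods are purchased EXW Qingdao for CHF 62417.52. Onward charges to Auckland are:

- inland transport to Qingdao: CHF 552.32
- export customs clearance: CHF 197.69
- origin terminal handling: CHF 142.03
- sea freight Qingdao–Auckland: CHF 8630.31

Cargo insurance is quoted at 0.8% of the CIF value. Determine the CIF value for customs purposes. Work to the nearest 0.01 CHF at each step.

Let C be the CIF value. C = EXW price + pre-shipment costs + freight + 0.8% × C
C − 0.8% × C = 62417.52 + 552.32 + 197.69 + 142.03 + 8630.31
0.992 × C = 71939.87
C = 71939.87 / 0.992 = 72520.03
Insurance premium = 0.8% × 72520.03 = 580.16

CIF value: CHF 72520.03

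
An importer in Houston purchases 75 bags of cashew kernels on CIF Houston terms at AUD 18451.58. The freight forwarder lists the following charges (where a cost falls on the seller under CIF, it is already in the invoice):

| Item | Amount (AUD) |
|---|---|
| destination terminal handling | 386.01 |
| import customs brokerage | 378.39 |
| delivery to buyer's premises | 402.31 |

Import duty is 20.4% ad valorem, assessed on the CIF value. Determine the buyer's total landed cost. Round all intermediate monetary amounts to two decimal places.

Total landed cost: AUD 23382.41

CIF: the seller pays costs through ocean freight and marine insurance to the destination port.
The CIF price already equals the CIF value: 18451.58
Import duty = 18451.58 × 20.4% = 3764.12
Buyer bears: destination terminal 386.01 + brokerage 378.39 + delivery 402.31 + duty 3764.12 = 4930.83
Landed cost = invoice 18451.58 + 4930.83 = 23382.41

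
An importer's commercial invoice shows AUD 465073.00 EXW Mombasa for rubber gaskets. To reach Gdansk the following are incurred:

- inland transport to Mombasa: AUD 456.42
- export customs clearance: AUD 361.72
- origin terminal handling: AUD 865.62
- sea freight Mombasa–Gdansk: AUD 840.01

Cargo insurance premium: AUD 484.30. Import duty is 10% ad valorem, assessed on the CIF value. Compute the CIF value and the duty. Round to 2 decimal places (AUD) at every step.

CIF value: AUD 468081.07; import duty: AUD 46808.11

CIF = EXW price + pre-shipment costs + freight + insurance
CIF = 465073.00 + 456.42 + 361.72 + 865.62 + 840.01 + 484.30 = 468081.07
Import duty = 468081.07 × 10% = 46808.11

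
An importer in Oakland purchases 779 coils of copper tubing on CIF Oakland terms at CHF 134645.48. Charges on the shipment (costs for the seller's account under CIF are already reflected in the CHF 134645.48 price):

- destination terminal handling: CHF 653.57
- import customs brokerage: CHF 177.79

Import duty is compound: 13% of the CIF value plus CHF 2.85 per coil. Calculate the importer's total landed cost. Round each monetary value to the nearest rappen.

CIF: the seller pays costs through ocean freight and marine insurance to the destination port.
The CIF price already equals the CIF value: 134645.48
Ad valorem component: 134645.48 × 13% = 17503.91
Specific component: 779 × 2.85 = 2220.15
Import duty = 17503.91 + 2220.15 = 19724.06
Buyer bears: destination terminal 653.57 + brokerage 177.79 + duty 19724.06 = 20555.42
Landed cost = invoice 134645.48 + 20555.42 = 155200.90

Total landed cost: CHF 155200.90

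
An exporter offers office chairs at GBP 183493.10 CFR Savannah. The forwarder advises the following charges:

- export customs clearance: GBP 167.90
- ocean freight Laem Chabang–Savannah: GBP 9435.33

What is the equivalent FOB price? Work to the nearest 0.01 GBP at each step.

FOB price: GBP 174057.77

Not relevant to the conversion: export clearance — on the seller under both CFR and FOB; already in the CFR price and stays in the FOB price.
From CFR to FOB, the seller no longer bears: freight.
FOB price = 183493.10 − 9435.33 = 174057.77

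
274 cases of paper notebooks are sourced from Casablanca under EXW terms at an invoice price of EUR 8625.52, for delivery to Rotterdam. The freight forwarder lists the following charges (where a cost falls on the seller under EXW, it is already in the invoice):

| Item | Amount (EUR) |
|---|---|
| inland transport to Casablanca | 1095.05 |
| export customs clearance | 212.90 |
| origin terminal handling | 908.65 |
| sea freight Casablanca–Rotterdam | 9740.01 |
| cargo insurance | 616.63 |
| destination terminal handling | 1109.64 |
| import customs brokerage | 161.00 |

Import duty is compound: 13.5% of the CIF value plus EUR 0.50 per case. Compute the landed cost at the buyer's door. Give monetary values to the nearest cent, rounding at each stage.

Total landed cost: EUR 25468.23

EXW: the seller makes goods available at their premises; the buyer bears all onward costs.
CIF value = EXW price + inland to port + export clearance + origin terminal + freight + insurance = 8625.52 + 1095.05 + 212.90 + 908.65 + 9740.01 + 616.63 = 21198.76
Ad valorem component: 21198.76 × 13.5% = 2861.83
Specific component: 274 × 0.50 = 137.00
Import duty = 2861.83 + 137.00 = 2998.83
Buyer bears: inland to port 1095.05 + export clearance 212.90 + origin terminal 908.65 + freight 9740.01 + insurance 616.63 + destination terminal 1109.64 + brokerage 161.00 + duty 2998.83 = 16842.71
Landed cost = invoice 8625.52 + 16842.71 = 25468.23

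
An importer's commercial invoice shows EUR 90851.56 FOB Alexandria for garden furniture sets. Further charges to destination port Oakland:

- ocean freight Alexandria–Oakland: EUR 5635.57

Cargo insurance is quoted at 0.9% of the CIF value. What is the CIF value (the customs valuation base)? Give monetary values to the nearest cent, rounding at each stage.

CIF value: EUR 97363.40

Let C be the CIF value. C = FOB price + freight + 0.9% × C
C − 0.9% × C = 90851.56 + 5635.57
0.991 × C = 96487.13
C = 96487.13 / 0.991 = 97363.40
Insurance premium = 0.9% × 97363.40 = 876.27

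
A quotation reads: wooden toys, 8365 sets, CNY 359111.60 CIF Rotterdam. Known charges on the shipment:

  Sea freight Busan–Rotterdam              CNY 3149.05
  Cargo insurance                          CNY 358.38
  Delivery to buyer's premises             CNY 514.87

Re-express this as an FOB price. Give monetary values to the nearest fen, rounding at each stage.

Not relevant to the conversion: delivery — on the buyer under both terms; not part of either seller's price.
From CIF to FOB, the seller no longer bears: freight, insurance.
FOB price = 359111.60 − 3149.05 − 358.38 = 355604.17

FOB price: CNY 355604.17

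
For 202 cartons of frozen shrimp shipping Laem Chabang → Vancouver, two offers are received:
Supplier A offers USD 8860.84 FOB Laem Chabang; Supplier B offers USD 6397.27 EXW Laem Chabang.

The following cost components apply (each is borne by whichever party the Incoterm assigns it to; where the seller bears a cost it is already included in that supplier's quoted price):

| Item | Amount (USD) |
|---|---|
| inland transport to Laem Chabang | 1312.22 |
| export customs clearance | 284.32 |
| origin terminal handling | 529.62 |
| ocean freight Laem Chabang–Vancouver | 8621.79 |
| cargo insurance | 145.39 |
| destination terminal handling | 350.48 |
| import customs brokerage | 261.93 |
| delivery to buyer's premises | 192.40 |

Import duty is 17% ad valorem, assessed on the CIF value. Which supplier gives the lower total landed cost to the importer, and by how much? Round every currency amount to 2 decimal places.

Supplier A (FOB):
CIF value = FOB price + freight + insurance = 8860.84 + 8621.79 + 145.39 = 17628.02
Import duty = 17628.02 × 17% = 2996.76
Buyer bears (A): 8621.79 + 145.39 + 350.48 + 261.93 + 192.40 = 9571.99
Landed cost (A) = invoice 8860.84 + 9571.99 + duty 2996.76 = 21429.59
Supplier B (EXW):
CIF value = EXW price + inland to port + export clearance + origin terminal + freight + insurance = 6397.27 + 1312.22 + 284.32 + 529.62 + 8621.79 + 145.39 = 17290.61
Import duty = 17290.61 × 17% = 2939.40
Buyer bears (B): 1312.22 + 284.32 + 529.62 + 8621.79 + 145.39 + 350.48 + 261.93 + 192.40 = 11698.15
Landed cost (B) = invoice 6397.27 + 11698.15 + duty 2939.40 = 21034.82
Difference = |21429.59 − 21034.82| = 394.77

Supplier B is cheaper by USD 394.77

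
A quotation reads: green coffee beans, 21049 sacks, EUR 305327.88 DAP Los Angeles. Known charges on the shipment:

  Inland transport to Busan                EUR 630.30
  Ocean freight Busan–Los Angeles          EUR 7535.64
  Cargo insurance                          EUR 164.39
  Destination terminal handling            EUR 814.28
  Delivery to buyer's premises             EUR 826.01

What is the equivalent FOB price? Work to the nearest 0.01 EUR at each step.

FOB price: EUR 295987.56

Not relevant to the conversion: inland to port — on the seller under both DAP and FOB; already in the DAP price and stays in the FOB price.
From DAP to FOB, the seller no longer bears: freight, insurance, destination terminal, delivery.
FOB price = 305327.88 − 7535.64 − 164.39 − 814.28 − 826.01 = 295987.56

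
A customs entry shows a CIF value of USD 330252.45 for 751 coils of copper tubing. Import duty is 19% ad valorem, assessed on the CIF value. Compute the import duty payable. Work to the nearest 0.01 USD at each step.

Import duty: USD 62747.97

Import duty = 330252.45 × 19% = 62747.97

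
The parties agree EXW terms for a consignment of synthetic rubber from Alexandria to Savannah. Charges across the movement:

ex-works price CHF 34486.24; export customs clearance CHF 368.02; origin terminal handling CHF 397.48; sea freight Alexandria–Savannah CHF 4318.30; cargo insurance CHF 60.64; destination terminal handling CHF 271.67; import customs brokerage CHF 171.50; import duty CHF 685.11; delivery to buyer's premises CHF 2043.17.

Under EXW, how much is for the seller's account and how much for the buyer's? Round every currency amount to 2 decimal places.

EXW: the seller makes goods available at their premises; the buyer bears all onward costs.
Seller's account: goods 34486.24 = 34486.24
Buyer's account: export clearance 368.02 + origin terminal 397.48 + freight 4318.30 + insurance 60.64 + destination terminal 271.67 + brokerage 171.50 + duty 685.11 + delivery 2043.17 = 8315.89

Seller: CHF 34486.24; buyer: CHF 8315.89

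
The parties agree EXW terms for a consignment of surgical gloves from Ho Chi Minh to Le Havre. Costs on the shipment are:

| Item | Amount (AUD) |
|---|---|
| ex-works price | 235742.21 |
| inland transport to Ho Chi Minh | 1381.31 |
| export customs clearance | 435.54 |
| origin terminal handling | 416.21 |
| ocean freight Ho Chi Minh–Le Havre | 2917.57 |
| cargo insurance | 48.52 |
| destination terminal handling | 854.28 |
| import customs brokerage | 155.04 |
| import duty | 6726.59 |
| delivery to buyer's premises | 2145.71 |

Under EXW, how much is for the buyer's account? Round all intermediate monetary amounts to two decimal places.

EXW: the seller makes goods available at their premises; the buyer bears all onward costs.
Seller's account: goods 235742.21 = 235742.21
Buyer's account: inland to port 1381.31 + export clearance 435.54 + origin terminal 416.21 + freight 2917.57 + insurance 48.52 + destination terminal 854.28 + brokerage 155.04 + duty 6726.59 + delivery 2145.71 = 15080.77

Buyer's account: AUD 15080.77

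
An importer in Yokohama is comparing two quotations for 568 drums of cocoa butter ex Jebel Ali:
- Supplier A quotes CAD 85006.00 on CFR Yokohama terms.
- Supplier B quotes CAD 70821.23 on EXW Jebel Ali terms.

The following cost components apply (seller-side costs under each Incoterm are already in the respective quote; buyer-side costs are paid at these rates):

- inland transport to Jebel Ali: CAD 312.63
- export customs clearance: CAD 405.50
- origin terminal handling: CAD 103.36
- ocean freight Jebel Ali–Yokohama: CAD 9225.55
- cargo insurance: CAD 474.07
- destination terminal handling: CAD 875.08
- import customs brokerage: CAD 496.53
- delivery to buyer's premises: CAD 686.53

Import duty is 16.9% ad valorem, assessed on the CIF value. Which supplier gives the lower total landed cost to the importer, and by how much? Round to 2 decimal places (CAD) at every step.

Supplier B is cheaper by CAD 4837.00

Supplier A (CFR):
CIF value = CFR price + insurance = 85006.00 + 474.07 = 85480.07
Import duty = 85480.07 × 16.9% = 14446.13
Buyer bears (A): 474.07 + 875.08 + 496.53 + 686.53 = 2532.21
Landed cost (A) = invoice 85006.00 + 2532.21 + duty 14446.13 = 101984.34
Supplier B (EXW):
CIF value = EXW price + inland to port + export clearance + origin terminal + freight + insurance = 70821.23 + 312.63 + 405.50 + 103.36 + 9225.55 + 474.07 = 81342.34
Import duty = 81342.34 × 16.9% = 13746.86
Buyer bears (B): 312.63 + 405.50 + 103.36 + 9225.55 + 474.07 + 875.08 + 496.53 + 686.53 = 12579.25
Landed cost (B) = invoice 70821.23 + 12579.25 + duty 13746.86 = 97147.34
Difference = |101984.34 − 97147.34| = 4837.00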